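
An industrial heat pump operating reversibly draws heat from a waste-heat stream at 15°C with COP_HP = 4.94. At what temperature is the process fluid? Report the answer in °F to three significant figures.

191 °F

COP_HP = T_H/(T_H − T_C) rearranges to T_H = COP·T_C/(COP − 1).
With T_C = 288.15 K, T_H = 4.94 × 288.15/3.940 = 361.28 K.
Converting, 361.28 K = 190.64°F.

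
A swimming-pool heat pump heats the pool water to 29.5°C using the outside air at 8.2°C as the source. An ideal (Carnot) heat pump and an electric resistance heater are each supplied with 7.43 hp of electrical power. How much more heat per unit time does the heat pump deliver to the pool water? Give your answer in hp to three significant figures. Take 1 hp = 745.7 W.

98.1 hp

In absolute terms T_C = 281.35 K and T_H = 302.65 K, so ΔT = 21.30 K.
COP_Carnot = T_H/ΔT = 302.65/21.30 = 14.21.
The heat pump delivers Q̇_H = COP × Ẇ = 105.6 hp; the resistance heater delivers Ẇ = 7.430 hp.
Extra = (COP − 1)·Ẇ = 98.14 hp.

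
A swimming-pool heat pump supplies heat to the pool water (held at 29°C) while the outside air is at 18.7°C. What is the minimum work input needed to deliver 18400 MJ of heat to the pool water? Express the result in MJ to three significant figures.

In absolute terms T_C = 291.85 K and T_H = 302.15 K, so ΔT = 10.30 K.
The reversible limit is COP_HP = T_H/ΔT = 29.33, so W_min = Q_H/COP = Q_H·ΔT/T_H.
W_min = 18400 × 10.30/302.15 = 627.2 MJ.

627 MJ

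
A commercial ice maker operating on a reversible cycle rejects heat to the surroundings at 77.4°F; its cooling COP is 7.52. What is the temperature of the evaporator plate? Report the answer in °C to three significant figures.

-9.80 °C

For a Carnot refrigerator COP_R = T_C/(T_H − T_C), so T_C = COP·T_H/(1 + COP).
With T_H = 298.37 K, T_C = 7.52 × 298.37/8.520 = 263.35 K.
Converting, 263.35 K = -9.80°C.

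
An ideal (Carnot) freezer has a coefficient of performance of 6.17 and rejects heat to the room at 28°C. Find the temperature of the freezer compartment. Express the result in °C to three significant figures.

-14.0 °C

For a Carnot refrigerator COP_R = T_C/(T_H − T_C), so T_C = COP·T_H/(1 + COP).
With T_H = 301.15 K, T_C = 6.17 × 301.15/7.170 = 259.15 K.
Converting, 259.15 K = -14.00°C.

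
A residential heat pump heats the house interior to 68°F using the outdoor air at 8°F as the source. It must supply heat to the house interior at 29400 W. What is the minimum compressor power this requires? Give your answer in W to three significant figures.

3340 W

In absolute terms T_C = 259.82 K and T_H = 293.15 K, so ΔT = 33.33 K.
COP_Carnot = T_H/ΔT = 293.15/33.33 = 8.795.
Ẇ_min = Q̇/COP_Carnot = 29400/8.795 = 3343 W.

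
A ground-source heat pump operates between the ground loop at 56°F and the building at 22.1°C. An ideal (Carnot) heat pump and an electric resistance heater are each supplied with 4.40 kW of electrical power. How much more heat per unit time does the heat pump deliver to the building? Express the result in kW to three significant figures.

144 kW

In absolute terms T_C = 286.48 K and T_H = 295.25 K, so ΔT = 8.767 K.
COP_Carnot = T_H/ΔT = 295.25/8.767 = 33.68.
The heat pump delivers Q̇_H = COP × Ẇ = 148.2 kW; the resistance heater delivers Ẇ = 4.400 kW.
Extra = (COP − 1)·Ẇ = 143.8 kW.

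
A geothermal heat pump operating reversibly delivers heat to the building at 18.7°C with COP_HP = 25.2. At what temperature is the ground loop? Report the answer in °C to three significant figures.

COP_HP = T_H/(T_H − T_C) gives T_H − T_C = T_H/COP.
With T_H = 291.85 K, T_C = 291.85 × (1 − 1/25.2) = 280.27 K.
Converting, 280.27 K = 7.12°C.

7.12 °C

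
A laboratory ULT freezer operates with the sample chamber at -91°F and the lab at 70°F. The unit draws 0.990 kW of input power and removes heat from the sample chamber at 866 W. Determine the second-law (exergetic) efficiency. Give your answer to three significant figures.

0.382

Converting, Q̇_C = 866.0 W = 0.8660 kW, so COP_actual = Q̇_C/Ẇ = 0.8660/0.9900 = 0.8747.
In absolute terms T_C = 204.82 K and T_H = 294.26 K, so ΔT = 89.44 K.
COP_Carnot = T_C/ΔT = 204.82/89.44 = 2.290.
η_II = COP_actual/COP_Carnot = 0.8747/2.290 = 0.3820.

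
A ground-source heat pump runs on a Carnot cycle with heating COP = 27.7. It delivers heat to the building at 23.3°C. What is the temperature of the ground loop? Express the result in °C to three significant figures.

COP_HP = T_H/(T_H − T_C) gives T_H − T_C = T_H/COP.
With T_H = 296.45 K, T_C = 296.45 × (1 − 1/27.7) = 285.75 K.
Converting, 285.75 K = 12.60°C.

12.6 °C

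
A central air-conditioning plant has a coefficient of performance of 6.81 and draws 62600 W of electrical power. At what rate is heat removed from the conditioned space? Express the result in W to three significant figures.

Q̇_C = COP × Ẇ = 6.81 × 62600 = 426300 W.

426000 W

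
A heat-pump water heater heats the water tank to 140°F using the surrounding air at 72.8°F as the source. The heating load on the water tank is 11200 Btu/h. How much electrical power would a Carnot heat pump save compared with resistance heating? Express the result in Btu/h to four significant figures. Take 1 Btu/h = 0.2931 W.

In absolute terms T_C = 295.82 K and T_H = 333.15 K, so ΔT = 37.33 K.
COP_Carnot = T_H/ΔT = 333.15/37.33 = 8.924.
Resistance heating needs Ẇ_res = Q̇_H = 11200 Btu/h; the reversible heat pump needs only Ẇ_hp = Q̇_H/COP = 1255 Btu/h.
Saving = 11200 − 1255 = 9945 Btu/h.

9945 Btu/h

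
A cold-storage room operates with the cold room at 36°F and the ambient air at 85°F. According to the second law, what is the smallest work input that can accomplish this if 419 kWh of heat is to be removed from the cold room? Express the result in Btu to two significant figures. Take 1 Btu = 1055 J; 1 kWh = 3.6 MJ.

140000 Btu

In absolute terms T_C = 275.37 K and T_H = 302.59 K, so ΔT = 27.22 K.
The reversible limit is COP_R = T_C/ΔT = 10.12, so W_min = Q_C/COP = Q_C·ΔT/T_C.
W_min = 419.0 × 27.22/275.37 = 41.42 kWh = 141300 Btu.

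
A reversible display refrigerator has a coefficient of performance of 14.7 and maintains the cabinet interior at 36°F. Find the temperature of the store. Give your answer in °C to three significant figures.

COP_R = T_C/(T_H − T_C) gives T_H − T_C = T_C/COP.
With T_C = 275.37 K, T_H = 275.37 × (1 + 1/14.7) = 294.11 K.
Converting, 294.11 K = 20.96°C.

21.0 °C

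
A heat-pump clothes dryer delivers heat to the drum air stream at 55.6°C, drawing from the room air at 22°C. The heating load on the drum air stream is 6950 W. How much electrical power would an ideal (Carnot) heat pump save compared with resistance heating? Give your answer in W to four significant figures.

6240 W

In absolute terms T_C = 295.15 K and T_H = 328.75 K, so ΔT = 33.60 K.
COP_Carnot = T_H/ΔT = 328.75/33.60 = 9.784.
Resistance heating needs Ẇ_res = Q̇_H = 6950 W; the reversible heat pump needs only Ẇ_hp = Q̇_H/COP = 710.3 W.
Saving = 6950 − 710.3 = 6240 W.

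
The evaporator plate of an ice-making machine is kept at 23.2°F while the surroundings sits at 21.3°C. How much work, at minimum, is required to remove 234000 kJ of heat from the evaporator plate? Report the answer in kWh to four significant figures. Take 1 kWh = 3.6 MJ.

6.346 kWh

In absolute terms T_C = 268.26 K and T_H = 294.45 K, so ΔT = 26.19 K.
The reversible limit is COP_R = T_C/ΔT = 10.24, so W_min = Q_C/COP = Q_C·ΔT/T_C.
W_min = 234000 × 26.19/268.26 = 22840 kJ = 6.346 kWh.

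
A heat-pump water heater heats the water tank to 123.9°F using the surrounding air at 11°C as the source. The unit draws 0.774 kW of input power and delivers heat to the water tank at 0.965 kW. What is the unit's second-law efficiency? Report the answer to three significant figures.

0.154

COP_actual = Q̇_H/Ẇ = 0.9650/0.7740 = 1.247.
In absolute terms T_C = 284.15 K and T_H = 324.21 K, so ΔT = 40.06 K.
COP_Carnot = T_H/ΔT = 324.21/40.06 = 8.094.
η_II = COP_actual/COP_Carnot = 1.247/8.094 = 0.1540.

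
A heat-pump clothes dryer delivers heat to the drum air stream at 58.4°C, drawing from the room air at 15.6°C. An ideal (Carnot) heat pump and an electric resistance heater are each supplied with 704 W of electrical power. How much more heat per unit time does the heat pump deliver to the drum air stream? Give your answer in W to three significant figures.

4750 W

In absolute terms T_C = 288.75 K and T_H = 331.55 K, so ΔT = 42.80 K.
COP_Carnot = T_H/ΔT = 331.55/42.80 = 7.746.
The heat pump delivers Q̇_H = COP × Ẇ = 5454 W; the resistance heater delivers Ẇ = 704.0 W.
Extra = (COP − 1)·Ẇ = 4750 W.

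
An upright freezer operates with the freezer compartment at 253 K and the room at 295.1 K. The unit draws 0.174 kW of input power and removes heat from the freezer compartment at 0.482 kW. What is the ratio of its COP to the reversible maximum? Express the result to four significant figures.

COP_actual = Q̇_C/Ẇ = 0.4820/0.1740 = 2.770.
The reservoir spacing is ΔT = 295.1 − 253 = 42.10 K.
COP_Carnot = T_C/ΔT = 253.00/42.10 = 6.010.
η_II = COP_actual/COP_Carnot = 2.770/6.010 = 0.4610.

0.4610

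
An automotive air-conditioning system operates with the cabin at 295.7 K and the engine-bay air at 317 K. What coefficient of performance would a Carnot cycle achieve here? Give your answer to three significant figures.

The reservoir spacing is ΔT = 317 − 295.7 = 21.30 K.
For a reversible cycle, COP_Carnot = T_C/ΔT = 295.70/21.30 = 13.88.

13.9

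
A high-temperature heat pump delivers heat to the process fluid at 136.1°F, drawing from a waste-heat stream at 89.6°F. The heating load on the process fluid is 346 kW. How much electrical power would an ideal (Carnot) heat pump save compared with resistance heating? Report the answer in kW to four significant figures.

319.0 kW

In absolute terms T_C = 305.15 K and T_H = 330.98 K, so ΔT = 25.83 K.
COP_Carnot = T_H/ΔT = 330.98/25.83 = 12.81.
Resistance heating needs Ẇ_res = Q̇_H = 346.0 kW; the reversible heat pump needs only Ẇ_hp = Q̇_H/COP = 27.01 kW.
Saving = 346.0 − 27.01 = 319.0 kW.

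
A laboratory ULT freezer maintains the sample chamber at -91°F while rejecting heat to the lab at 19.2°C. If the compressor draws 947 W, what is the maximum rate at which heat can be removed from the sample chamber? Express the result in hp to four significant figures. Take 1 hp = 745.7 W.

In absolute terms T_C = 204.82 K and T_H = 292.35 K, so ΔT = 87.53 K.
COP_Carnot = T_C/ΔT = 204.82/87.53 = 2.340.
Q̇_max = COP_Carnot × Ẇ = 2.340 × 947.0 W = 2216 W = 2.972 hp.

2.972 hp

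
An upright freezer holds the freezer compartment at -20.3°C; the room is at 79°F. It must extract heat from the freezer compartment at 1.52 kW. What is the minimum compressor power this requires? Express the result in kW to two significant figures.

0.28 kW

In absolute terms T_C = 252.85 K and T_H = 299.26 K, so ΔT = 46.41 K.
COP_Carnot = T_C/ΔT = 252.85/46.41 = 5.448.
Ẇ_min = Q̇/COP_Carnot = 1.520/5.448 = 0.2790 kW.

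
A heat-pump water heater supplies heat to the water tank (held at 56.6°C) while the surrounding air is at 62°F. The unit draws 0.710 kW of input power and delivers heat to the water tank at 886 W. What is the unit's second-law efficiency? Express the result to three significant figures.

0.151

Converting, Q̇_H = 886.0 W = 0.8860 kW, so COP_actual = Q̇_H/Ẇ = 0.8860/0.7100 = 1.248.
In absolute terms T_C = 289.82 K and T_H = 329.75 K, so ΔT = 39.93 K.
COP_Carnot = T_H/ΔT = 329.75/39.93 = 8.258.
η_II = COP_actual/COP_Carnot = 1.248/8.258 = 0.1511.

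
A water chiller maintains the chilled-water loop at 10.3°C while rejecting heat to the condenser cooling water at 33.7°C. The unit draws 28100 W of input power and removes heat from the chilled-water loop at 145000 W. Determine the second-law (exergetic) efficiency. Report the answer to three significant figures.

COP_actual = Q̇_C/Ẇ = 145000/28100 = 5.160.
In absolute terms T_C = 283.45 K and T_H = 306.85 K, so ΔT = 23.40 K.
COP_Carnot = T_C/ΔT = 283.45/23.40 = 12.11.
η_II = COP_actual/COP_Carnot = 5.160/12.11 = 0.4260.

0.426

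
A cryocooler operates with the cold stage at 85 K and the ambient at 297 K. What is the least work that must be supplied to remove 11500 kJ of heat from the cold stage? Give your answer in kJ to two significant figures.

29000 kJ

The reservoir spacing is ΔT = 297 − 85 = 212.0 K.
The reversible limit is COP_R = T_C/ΔT = 0.4009, so W_min = Q_C/COP = Q_C·ΔT/T_C.
W_min = 11500 × 212.0/85.00 = 28680 kJ.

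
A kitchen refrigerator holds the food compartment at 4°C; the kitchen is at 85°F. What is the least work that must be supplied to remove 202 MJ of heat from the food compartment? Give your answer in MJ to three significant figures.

18.5 MJ

In absolute terms T_C = 277.15 K and T_H = 302.59 K, so ΔT = 25.44 K.
The reversible limit is COP_R = T_C/ΔT = 10.89, so W_min = Q_C/COP = Q_C·ΔT/T_C.
W_min = 202.0 × 25.44/277.15 = 18.55 MJ.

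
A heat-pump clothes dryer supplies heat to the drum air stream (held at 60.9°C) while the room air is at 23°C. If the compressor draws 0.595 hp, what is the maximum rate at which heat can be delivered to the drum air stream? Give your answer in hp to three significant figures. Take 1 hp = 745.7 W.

In absolute terms T_C = 296.15 K and T_H = 334.05 K, so ΔT = 37.90 K.
COP_Carnot = T_H/ΔT = 334.05/37.90 = 8.814.
Q̇_max = COP_Carnot × Ẇ = 8.814 × 0.5950 hp = 5.244 hp.

5.24 hp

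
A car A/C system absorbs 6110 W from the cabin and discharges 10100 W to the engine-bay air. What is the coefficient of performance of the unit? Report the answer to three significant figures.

1.53

The first law gives Q̇_H = Q̇_C + Ẇ, so the three rates are Q̇_C = 6110, Q̇_H = 10100, Ẇ = 3990 W.
COP_R = Q̇_C/Ẇ = 6110/3990 = 1.531.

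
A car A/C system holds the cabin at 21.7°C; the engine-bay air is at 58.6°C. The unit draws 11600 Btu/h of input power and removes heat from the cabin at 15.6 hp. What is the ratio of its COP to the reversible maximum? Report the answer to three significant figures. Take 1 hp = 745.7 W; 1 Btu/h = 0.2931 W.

0.428

Converting, Q̇_C = 15.60 hp = 39690 Btu/h, so COP_actual = Q̇_C/Ẇ = 39690/11600 = 3.421.
In absolute terms T_C = 294.85 K and T_H = 331.75 K, so ΔT = 36.90 K.
COP_Carnot = T_C/ΔT = 294.85/36.90 = 7.991.
η_II = COP_actual/COP_Carnot = 3.421/7.991 = 0.4282.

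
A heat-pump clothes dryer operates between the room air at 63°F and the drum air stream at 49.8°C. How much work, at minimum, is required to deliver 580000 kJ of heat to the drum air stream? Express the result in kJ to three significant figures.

58500 kJ

In absolute terms T_C = 290.37 K and T_H = 322.95 K, so ΔT = 32.58 K.
The reversible limit is COP_HP = T_H/ΔT = 9.913, so W_min = Q_H/COP = Q_H·ΔT/T_H.
W_min = 580000 × 32.58/322.95 = 58510 kJ.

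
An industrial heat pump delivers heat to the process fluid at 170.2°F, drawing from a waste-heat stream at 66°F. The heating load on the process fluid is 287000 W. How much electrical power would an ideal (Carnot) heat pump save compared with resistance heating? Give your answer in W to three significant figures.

In absolute terms T_C = 292.04 K and T_H = 349.93 K, so ΔT = 57.89 K.
COP_Carnot = T_H/ΔT = 349.93/57.89 = 6.045.
Resistance heating needs Ẇ_res = Q̇_H = 287000 W; the reversible heat pump needs only Ẇ_hp = Q̇_H/COP = 47480 W.
Saving = 287000 − 47480 = 239500 W.

240000 W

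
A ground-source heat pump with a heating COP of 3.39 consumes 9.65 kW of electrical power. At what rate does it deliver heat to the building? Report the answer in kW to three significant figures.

32.7 kW

Q̇_H = COP_HP × Ẇ = 3.39 × 9.650 = 32.71 kW.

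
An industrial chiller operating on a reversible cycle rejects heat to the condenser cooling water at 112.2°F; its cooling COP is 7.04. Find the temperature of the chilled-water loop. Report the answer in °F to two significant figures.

For a Carnot refrigerator COP_R = T_C/(T_H − T_C), so T_C = COP·T_H/(1 + COP).
With T_H = 317.71 K, T_C = 7.04 × 317.71/8.040 = 278.19 K.
Converting, 278.19 K = 41.07°F.

41 °F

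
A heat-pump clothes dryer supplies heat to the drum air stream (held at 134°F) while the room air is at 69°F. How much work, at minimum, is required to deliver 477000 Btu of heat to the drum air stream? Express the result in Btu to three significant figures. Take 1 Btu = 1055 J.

52200 Btu

In absolute terms T_C = 293.71 K and T_H = 329.82 K, so ΔT = 36.11 K.
The reversible limit is COP_HP = T_H/ΔT = 9.133, so W_min = Q_H/COP = Q_H·ΔT/T_H.
W_min = 477000 × 36.11/329.82 = 52230 Btu.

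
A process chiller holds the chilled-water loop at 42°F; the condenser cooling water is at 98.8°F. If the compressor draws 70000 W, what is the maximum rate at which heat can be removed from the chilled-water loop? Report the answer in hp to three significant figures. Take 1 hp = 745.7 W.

In absolute terms T_C = 278.71 K and T_H = 310.26 K, so ΔT = 31.56 K.
COP_Carnot = T_C/ΔT = 278.71/31.56 = 8.832.
Q̇_max = COP_Carnot × Ẇ = 8.832 × 70000 W = 618300 W = 829.1 hp.

829 hp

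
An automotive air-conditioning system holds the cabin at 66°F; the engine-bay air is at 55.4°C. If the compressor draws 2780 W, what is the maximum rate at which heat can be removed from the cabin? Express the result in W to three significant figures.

22200 W

In absolute terms T_C = 292.04 K and T_H = 328.55 K, so ΔT = 36.51 K.
COP_Carnot = T_C/ΔT = 292.04/36.51 = 7.999.
Q̇_max = COP_Carnot × Ẇ = 7.999 × 2780 W = 22240 W.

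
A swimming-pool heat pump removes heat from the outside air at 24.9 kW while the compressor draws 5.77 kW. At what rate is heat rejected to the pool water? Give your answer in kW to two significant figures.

For a cyclic device the first law requires Q̇_H = Q̇_C + Ẇ.
Q̇_H = Q̇_C + Ẇ = 30.67 kW.

31 kW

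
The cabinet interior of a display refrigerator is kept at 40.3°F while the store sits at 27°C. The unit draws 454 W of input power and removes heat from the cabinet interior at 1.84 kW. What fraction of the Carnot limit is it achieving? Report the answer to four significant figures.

0.3267

Converting, Q̇_C = 1.840 kW = 1840 W, so COP_actual = Q̇_C/Ẇ = 1840/454.0 = 4.053.
In absolute terms T_C = 277.76 K and T_H = 300.15 K, so ΔT = 22.39 K.
COP_Carnot = T_C/ΔT = 277.76/22.39 = 12.41.
η_II = COP_actual/COP_Carnot = 4.053/12.41 = 0.3267.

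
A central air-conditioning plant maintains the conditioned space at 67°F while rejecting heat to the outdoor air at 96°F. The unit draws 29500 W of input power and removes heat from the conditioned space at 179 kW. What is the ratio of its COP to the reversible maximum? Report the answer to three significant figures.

Converting, Q̇_C = 179.0 kW = 179000 W, so COP_actual = Q̇_C/Ẇ = 179000/29500 = 6.068.
In absolute terms T_C = 292.59 K and T_H = 308.71 K, so ΔT = 16.11 K.
COP_Carnot = T_C/ΔT = 292.59/16.11 = 18.16.
η_II = COP_actual/COP_Carnot = 6.068/18.16 = 0.3341.

0.334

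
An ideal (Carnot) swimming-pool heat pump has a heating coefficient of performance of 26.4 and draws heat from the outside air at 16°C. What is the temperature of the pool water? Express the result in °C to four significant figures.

COP_HP = T_H/(T_H − T_C) rearranges to T_H = COP·T_C/(COP − 1).
With T_C = 289.15 K, T_H = 26.4 × 289.15/25.40 = 300.53 K.
Converting, 300.53 K = 27.38°C.

27.38 °C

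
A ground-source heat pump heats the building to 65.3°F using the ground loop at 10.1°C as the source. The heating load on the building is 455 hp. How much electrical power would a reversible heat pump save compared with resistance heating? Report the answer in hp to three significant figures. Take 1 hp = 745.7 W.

442 hp

In absolute terms T_C = 283.25 K and T_H = 291.65 K, so ΔT = 8.400 K.
COP_Carnot = T_H/ΔT = 291.65/8.400 = 34.72.
Resistance heating needs Ẇ_res = Q̇_H = 455.0 hp; the reversible heat pump needs only Ẇ_hp = Q̇_H/COP = 13.10 hp.
Saving = 455.0 − 13.10 = 441.9 hp.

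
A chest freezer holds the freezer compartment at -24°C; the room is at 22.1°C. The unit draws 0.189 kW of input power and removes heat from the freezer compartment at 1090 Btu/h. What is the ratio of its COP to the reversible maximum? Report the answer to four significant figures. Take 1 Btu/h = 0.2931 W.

0.3128

Converting, Q̇_C = 1090 Btu/h = 0.3195 kW, so COP_actual = Q̇_C/Ẇ = 0.3195/0.1890 = 1.690.
In absolute terms T_C = 249.15 K and T_H = 295.25 K, so ΔT = 46.10 K.
COP_Carnot = T_C/ΔT = 249.15/46.10 = 5.405.
η_II = COP_actual/COP_Carnot = 1.690/5.405 = 0.3128.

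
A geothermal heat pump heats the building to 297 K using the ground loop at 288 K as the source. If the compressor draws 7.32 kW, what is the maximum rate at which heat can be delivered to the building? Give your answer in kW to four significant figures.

241.6 kW

The reservoir spacing is ΔT = 297 − 288 = 9.000 K.
COP_Carnot = T_H/ΔT = 297.00/9.000 = 33.00.
Q̇_max = COP_Carnot × Ẇ = 33.00 × 7.320 kW = 241.6 kW.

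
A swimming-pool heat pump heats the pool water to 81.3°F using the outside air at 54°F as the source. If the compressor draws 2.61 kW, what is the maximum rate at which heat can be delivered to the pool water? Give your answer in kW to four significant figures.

In absolute terms T_C = 285.37 K and T_H = 300.54 K, so ΔT = 15.17 K.
COP_Carnot = T_H/ΔT = 300.54/15.17 = 19.82.
Q̇_max = COP_Carnot × Ẇ = 19.82 × 2.610 kW = 51.72 kW.

51.72 kW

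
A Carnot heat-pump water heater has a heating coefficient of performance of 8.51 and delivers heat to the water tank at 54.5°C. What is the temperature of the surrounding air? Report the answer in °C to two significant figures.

COP_HP = T_H/(T_H − T_C) gives T_H − T_C = T_H/COP.
With T_H = 327.65 K, T_C = 327.65 × (1 − 1/8.51) = 289.15 K.
Converting, 289.15 K = 16.00°C.

16 °C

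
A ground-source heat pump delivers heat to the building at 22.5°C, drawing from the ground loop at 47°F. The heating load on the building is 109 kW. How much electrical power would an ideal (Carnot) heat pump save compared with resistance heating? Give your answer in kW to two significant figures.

In absolute terms T_C = 281.48 K and T_H = 295.65 K, so ΔT = 14.17 K.
COP_Carnot = T_H/ΔT = 295.65/14.17 = 20.87.
Resistance heating needs Ẇ_res = Q̇_H = 109.0 kW; the reversible heat pump needs only Ẇ_hp = Q̇_H/COP = 5.223 kW.
Saving = 109.0 − 5.223 = 103.8 kW.

100 kW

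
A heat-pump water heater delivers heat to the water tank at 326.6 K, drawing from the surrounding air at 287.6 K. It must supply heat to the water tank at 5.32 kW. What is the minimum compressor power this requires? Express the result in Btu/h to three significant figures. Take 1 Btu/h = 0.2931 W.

The reservoir spacing is ΔT = 326.6 − 287.6 = 39.00 K.
COP_Carnot = T_H/ΔT = 326.60/39.00 = 8.374.
Ẇ_min = Q̇/COP_Carnot = 5.320/8.374 = 0.6353 kW = 2167 Btu/h.

2170 Btu/h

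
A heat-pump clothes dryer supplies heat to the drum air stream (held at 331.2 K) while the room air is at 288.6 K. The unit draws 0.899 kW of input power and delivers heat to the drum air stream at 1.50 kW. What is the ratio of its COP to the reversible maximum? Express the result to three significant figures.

0.215

COP_actual = Q̇_H/Ẇ = 1.500/0.8990 = 1.669.
The reservoir spacing is ΔT = 331.2 − 288.6 = 42.60 K.
COP_Carnot = T_H/ΔT = 331.20/42.60 = 7.775.
η_II = COP_actual/COP_Carnot = 1.669/7.775 = 0.2146.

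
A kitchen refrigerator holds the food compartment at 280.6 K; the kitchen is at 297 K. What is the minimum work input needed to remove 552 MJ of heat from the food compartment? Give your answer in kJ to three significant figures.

The reservoir spacing is ΔT = 297 − 280.6 = 16.40 K.
The reversible limit is COP_R = T_C/ΔT = 17.11, so W_min = Q_C/COP = Q_C·ΔT/T_C.
W_min = 552.0 × 16.40/280.60 = 32.26 MJ = 32260 kJ.

32300 kJ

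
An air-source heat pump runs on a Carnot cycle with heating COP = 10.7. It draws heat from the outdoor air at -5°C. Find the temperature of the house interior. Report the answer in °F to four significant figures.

72.76 °F

COP_HP = T_H/(T_H − T_C) rearranges to T_H = COP·T_C/(COP − 1).
With T_C = 268.15 K, T_H = 10.7 × 268.15/9.700 = 295.79 K.
Converting, 295.79 K = 72.76°F.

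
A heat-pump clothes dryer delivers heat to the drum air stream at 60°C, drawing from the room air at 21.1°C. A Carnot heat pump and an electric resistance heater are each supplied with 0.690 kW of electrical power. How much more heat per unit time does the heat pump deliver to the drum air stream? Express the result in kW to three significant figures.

5.22 kW

In absolute terms T_C = 294.25 K and T_H = 333.15 K, so ΔT = 38.90 K.
COP_Carnot = T_H/ΔT = 333.15/38.90 = 8.564.
The heat pump delivers Q̇_H = COP × Ẇ = 5.909 kW; the resistance heater delivers Ẇ = 0.6900 kW.
Extra = (COP − 1)·Ẇ = 5.219 kW.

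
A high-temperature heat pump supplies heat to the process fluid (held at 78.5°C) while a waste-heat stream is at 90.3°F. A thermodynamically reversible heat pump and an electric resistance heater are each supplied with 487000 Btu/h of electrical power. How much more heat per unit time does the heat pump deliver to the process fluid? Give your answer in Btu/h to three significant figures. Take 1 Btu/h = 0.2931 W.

In absolute terms T_C = 305.54 K and T_H = 351.65 K, so ΔT = 46.11 K.
COP_Carnot = T_H/ΔT = 351.65/46.11 = 7.626.
The heat pump delivers Q̇_H = COP × Ẇ = 3714000 Btu/h; the resistance heater delivers Ẇ = 487000 Btu/h.
Extra = (COP − 1)·Ẇ = 3227000 Btu/h.

3230000 Btu/h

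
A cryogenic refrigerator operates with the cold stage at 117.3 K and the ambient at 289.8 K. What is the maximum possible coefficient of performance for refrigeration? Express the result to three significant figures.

The reservoir spacing is ΔT = 289.8 − 117.3 = 172.5 K.
For a reversible cycle, COP_Carnot = T_C/ΔT = 117.30/172.5 = 0.6800.

0.680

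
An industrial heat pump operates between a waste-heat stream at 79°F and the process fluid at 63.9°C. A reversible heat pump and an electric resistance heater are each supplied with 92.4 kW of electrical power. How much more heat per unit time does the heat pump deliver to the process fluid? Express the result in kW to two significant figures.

In absolute terms T_C = 299.26 K and T_H = 337.05 K, so ΔT = 37.79 K.
COP_Carnot = T_H/ΔT = 337.05/37.79 = 8.919.
The heat pump delivers Q̇_H = COP × Ẇ = 824.1 kW; the resistance heater delivers Ẇ = 92.40 kW.
Extra = (COP − 1)·Ẇ = 731.7 kW.

730 kW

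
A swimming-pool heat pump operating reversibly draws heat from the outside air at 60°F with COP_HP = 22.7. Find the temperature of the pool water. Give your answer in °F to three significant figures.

COP_HP = T_H/(T_H − T_C) rearranges to T_H = COP·T_C/(COP − 1).
With T_C = 288.71 K, T_H = 22.7 × 288.71/21.70 = 302.01 K.
Converting, 302.01 K = 83.95°F.

83.9 °F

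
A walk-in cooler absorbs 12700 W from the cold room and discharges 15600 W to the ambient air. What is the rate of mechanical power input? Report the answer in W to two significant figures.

For a cyclic device the first law requires Q̇_H = Q̇_C + Ẇ.
Ẇ = Q̇_H − Q̇_C = 2900 W.

2900 W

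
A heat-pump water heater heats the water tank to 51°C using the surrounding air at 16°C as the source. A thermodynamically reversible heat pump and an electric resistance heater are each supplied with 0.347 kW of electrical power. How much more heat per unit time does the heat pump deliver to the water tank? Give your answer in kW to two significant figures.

In absolute terms T_C = 289.15 K and T_H = 324.15 K, so ΔT = 35.00 K.
COP_Carnot = T_H/ΔT = 324.15/35.00 = 9.261.
The heat pump delivers Q̇_H = COP × Ẇ = 3.214 kW; the resistance heater delivers Ẇ = 0.3470 kW.
Extra = (COP − 1)·Ẇ = 2.867 kW.

2.9 kW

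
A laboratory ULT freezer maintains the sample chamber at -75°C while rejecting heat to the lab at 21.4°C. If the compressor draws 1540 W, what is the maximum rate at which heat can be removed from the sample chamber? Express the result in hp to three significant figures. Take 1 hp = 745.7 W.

In absolute terms T_C = 198.15 K and T_H = 294.55 K, so ΔT = 96.40 K.
COP_Carnot = T_C/ΔT = 198.15/96.40 = 2.055.
Q̇_max = COP_Carnot × Ẇ = 2.055 × 1540 W = 3165 W = 4.245 hp.

4.24 hp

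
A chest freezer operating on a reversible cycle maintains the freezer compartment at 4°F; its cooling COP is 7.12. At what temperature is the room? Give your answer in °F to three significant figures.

69.1 °F

COP_R = T_C/(T_H − T_C) gives T_H − T_C = T_C/COP.
With T_C = 257.59 K, T_H = 257.59 × (1 + 1/7.12) = 293.77 K.
Converting, 293.77 K = 69.12°F.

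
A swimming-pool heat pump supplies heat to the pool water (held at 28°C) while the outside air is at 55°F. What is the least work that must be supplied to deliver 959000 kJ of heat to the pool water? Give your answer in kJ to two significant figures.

In absolute terms T_C = 285.93 K and T_H = 301.15 K, so ΔT = 15.22 K.
The reversible limit is COP_HP = T_H/ΔT = 19.78, so W_min = Q_H/COP = Q_H·ΔT/T_H.
W_min = 959000 × 15.22/301.15 = 48470 kJ.

48000 kJ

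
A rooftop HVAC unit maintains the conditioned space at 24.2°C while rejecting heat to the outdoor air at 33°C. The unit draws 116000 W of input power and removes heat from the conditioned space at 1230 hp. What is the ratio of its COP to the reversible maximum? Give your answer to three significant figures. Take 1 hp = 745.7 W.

0.234

Converting, Q̇_C = 1230 hp = 917200 W, so COP_actual = Q̇_C/Ẇ = 917200/116000 = 7.907.
In absolute terms T_C = 297.35 K and T_H = 306.15 K, so ΔT = 8.800 K.
COP_Carnot = T_C/ΔT = 297.35/8.800 = 33.79.
η_II = COP_actual/COP_Carnot = 7.907/33.79 = 0.2340.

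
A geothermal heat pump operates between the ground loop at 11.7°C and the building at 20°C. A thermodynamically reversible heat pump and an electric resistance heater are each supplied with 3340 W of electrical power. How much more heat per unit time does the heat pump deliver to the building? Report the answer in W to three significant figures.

115000 W

In absolute terms T_C = 284.85 K and T_H = 293.15 K, so ΔT = 8.300 K.
COP_Carnot = T_H/ΔT = 293.15/8.300 = 35.32.
The heat pump delivers Q̇_H = COP × Ẇ = 118000 W; the resistance heater delivers Ẇ = 3340 W.
Extra = (COP − 1)·Ẇ = 114600 W.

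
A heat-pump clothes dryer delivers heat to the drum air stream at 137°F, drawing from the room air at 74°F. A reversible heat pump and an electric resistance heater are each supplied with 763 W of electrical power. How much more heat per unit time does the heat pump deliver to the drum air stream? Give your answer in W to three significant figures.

In absolute terms T_C = 296.48 K and T_H = 331.48 K, so ΔT = 35.00 K.
COP_Carnot = T_H/ΔT = 331.48/35.00 = 9.471.
The heat pump delivers Q̇_H = COP × Ẇ = 7226 W; the resistance heater delivers Ẇ = 763.0 W.
Extra = (COP − 1)·Ẇ = 6463 W.

6460 W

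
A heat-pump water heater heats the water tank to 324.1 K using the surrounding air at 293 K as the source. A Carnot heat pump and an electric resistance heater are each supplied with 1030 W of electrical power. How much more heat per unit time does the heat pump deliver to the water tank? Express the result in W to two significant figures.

The reservoir spacing is ΔT = 324.1 − 293 = 31.10 K.
COP_Carnot = T_H/ΔT = 324.10/31.10 = 10.42.
The heat pump delivers Q̇_H = COP × Ẇ = 10730 W; the resistance heater delivers Ẇ = 1030 W.
Extra = (COP − 1)·Ẇ = 9704 W.

9700 W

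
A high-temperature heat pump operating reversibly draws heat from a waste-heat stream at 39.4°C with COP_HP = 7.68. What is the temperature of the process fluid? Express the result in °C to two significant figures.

86 °C

COP_HP = T_H/(T_H − T_C) rearranges to T_H = COP·T_C/(COP − 1).
With T_C = 312.55 K, T_H = 7.68 × 312.55/6.680 = 359.34 K.
Converting, 359.34 K = 86.19°C.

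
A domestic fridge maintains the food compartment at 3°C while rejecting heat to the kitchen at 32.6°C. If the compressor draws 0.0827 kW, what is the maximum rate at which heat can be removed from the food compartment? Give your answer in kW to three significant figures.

0.772 kW

In absolute terms T_C = 276.15 K and T_H = 305.75 K, so ΔT = 29.60 K.
COP_Carnot = T_C/ΔT = 276.15/29.60 = 9.329.
Q̇_max = COP_Carnot × Ẇ = 9.329 × 0.08270 kW = 0.7715 kW.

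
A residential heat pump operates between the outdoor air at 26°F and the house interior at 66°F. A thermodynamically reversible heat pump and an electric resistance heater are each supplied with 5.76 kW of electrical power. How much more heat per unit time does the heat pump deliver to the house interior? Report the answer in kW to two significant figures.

70 kW

In absolute terms T_C = 269.82 K and T_H = 292.04 K, so ΔT = 22.22 K.
COP_Carnot = T_H/ΔT = 292.04/22.22 = 13.14.
The heat pump delivers Q̇_H = COP × Ẇ = 75.70 kW; the resistance heater delivers Ẇ = 5.760 kW.
Extra = (COP − 1)·Ẇ = 69.94 kW.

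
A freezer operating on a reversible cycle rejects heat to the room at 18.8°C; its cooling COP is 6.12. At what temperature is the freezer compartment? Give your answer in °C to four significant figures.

-22.20 °C

For a Carnot refrigerator COP_R = T_C/(T_H − T_C), so T_C = COP·T_H/(1 + COP).
With T_H = 291.95 K, T_C = 6.12 × 291.95/7.120 = 250.95 K.
Converting, 250.95 K = -22.20°C.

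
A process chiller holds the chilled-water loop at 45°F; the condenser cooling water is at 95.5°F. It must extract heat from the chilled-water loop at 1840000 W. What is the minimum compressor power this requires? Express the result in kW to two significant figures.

In absolute terms T_C = 280.37 K and T_H = 308.43 K, so ΔT = 28.06 K.
COP_Carnot = T_C/ΔT = 280.37/28.06 = 9.993.
Ẇ_min = Q̇/COP_Carnot = 1840000/9.993 = 184100 W = 184.1 kW.

180 kW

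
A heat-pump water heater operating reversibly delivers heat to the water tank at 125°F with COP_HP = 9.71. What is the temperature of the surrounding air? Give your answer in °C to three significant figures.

COP_HP = T_H/(T_H − T_C) gives T_H − T_C = T_H/COP.
With T_H = 324.82 K, T_C = 324.82 × (1 − 1/9.71) = 291.36 K.
Converting, 291.36 K = 18.21°C.

18.2 °C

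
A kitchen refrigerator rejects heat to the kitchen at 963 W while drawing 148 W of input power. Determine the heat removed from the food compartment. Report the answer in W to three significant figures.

815 W

For a cyclic device the first law requires Q̇_H = Q̇_C + Ẇ.
Q̇_C = Q̇_H − Ẇ = 815.0 W.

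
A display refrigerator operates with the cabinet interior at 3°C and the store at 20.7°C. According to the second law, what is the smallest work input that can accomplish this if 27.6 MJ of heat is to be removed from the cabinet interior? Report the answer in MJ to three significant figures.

1.77 MJ

In absolute terms T_C = 276.15 K and T_H = 293.85 K, so ΔT = 17.70 K.
The reversible limit is COP_R = T_C/ΔT = 15.60, so W_min = Q_C/COP = Q_C·ΔT/T_C.
W_min = 27.60 × 17.70/276.15 = 1.769 MJ.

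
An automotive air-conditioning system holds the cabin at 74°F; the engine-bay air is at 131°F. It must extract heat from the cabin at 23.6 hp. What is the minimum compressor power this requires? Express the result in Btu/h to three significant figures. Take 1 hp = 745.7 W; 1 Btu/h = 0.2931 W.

6410 Btu/h

In absolute terms T_C = 296.48 K and T_H = 328.15 K, so ΔT = 31.67 K.
COP_Carnot = T_C/ΔT = 296.48/31.67 = 9.363.
Ẇ_min = Q̇/COP_Carnot = 23.60/9.363 = 2.521 hp = 6413 Btu/h.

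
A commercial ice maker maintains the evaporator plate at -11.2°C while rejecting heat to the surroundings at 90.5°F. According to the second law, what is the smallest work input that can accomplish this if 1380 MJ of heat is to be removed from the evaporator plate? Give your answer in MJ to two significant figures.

230 MJ

In absolute terms T_C = 261.95 K and T_H = 305.65 K, so ΔT = 43.70 K.
The reversible limit is COP_R = T_C/ΔT = 5.994, so W_min = Q_C/COP = Q_C·ΔT/T_C.
W_min = 1380 × 43.70/261.95 = 230.2 MJ.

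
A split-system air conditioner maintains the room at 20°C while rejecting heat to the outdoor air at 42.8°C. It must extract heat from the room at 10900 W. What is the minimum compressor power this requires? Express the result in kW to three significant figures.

In absolute terms T_C = 293.15 K and T_H = 315.95 K, so ΔT = 22.80 K.
COP_Carnot = T_C/ΔT = 293.15/22.80 = 12.86.
Ẇ_min = Q̇/COP_Carnot = 10900/12.86 = 847.8 W = 0.8478 kW.

0.848 kW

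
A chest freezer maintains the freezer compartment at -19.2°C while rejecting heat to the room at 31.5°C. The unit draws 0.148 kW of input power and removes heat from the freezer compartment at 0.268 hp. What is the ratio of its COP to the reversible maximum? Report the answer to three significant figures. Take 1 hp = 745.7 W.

Converting, Q̇_C = 0.2680 hp = 0.1998 kW, so COP_actual = Q̇_C/Ẇ = 0.1998/0.1480 = 1.350.
In absolute terms T_C = 253.95 K and T_H = 304.65 K, so ΔT = 50.70 K.
COP_Carnot = T_C/ΔT = 253.95/50.70 = 5.009.
η_II = COP_actual/COP_Carnot = 1.350/5.009 = 0.2696.

0.270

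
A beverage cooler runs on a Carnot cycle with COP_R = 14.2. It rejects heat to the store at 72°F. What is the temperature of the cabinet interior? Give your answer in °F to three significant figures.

For a Carnot refrigerator COP_R = T_C/(T_H − T_C), so T_C = COP·T_H/(1 + COP).
With T_H = 295.37 K, T_C = 14.2 × 295.37/15.20 = 275.94 K.
Converting, 275.94 K = 37.02°F.

37.0 °F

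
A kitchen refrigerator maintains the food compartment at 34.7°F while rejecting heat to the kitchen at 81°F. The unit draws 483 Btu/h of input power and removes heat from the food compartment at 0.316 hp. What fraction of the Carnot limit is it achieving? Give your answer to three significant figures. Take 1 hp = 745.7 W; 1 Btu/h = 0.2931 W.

0.156

Converting, Q̇_C = 0.3160 hp = 804.0 Btu/h, so COP_actual = Q̇_C/Ẇ = 804.0/483.0 = 1.665.
In absolute terms T_C = 274.65 K and T_H = 300.37 K, so ΔT = 25.72 K.
COP_Carnot = T_C/ΔT = 274.65/25.72 = 10.68.
η_II = COP_actual/COP_Carnot = 1.665/10.68 = 0.1559.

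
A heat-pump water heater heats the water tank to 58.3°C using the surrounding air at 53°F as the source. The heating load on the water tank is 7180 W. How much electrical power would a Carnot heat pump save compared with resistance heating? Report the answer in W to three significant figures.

In absolute terms T_C = 284.82 K and T_H = 331.45 K, so ΔT = 46.63 K.
COP_Carnot = T_H/ΔT = 331.45/46.63 = 7.108.
Resistance heating needs Ẇ_res = Q̇_H = 7180 W; the reversible heat pump needs only Ẇ_hp = Q̇_H/COP = 1010 W.
Saving = 7180 − 1010 = 6170 W.

6170 W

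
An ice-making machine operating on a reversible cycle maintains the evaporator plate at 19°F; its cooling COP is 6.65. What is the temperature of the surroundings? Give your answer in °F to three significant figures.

91.0 °F

COP_R = T_C/(T_H − T_C) gives T_H − T_C = T_C/COP.
With T_C = 265.93 K, T_H = 265.93 × (1 + 1/6.65) = 305.92 K.
Converting, 305.92 K = 90.98°F.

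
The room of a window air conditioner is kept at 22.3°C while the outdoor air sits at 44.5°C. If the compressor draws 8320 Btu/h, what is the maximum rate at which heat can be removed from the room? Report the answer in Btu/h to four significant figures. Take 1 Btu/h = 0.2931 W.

In absolute terms T_C = 295.45 K and T_H = 317.65 K, so ΔT = 22.20 K.
COP_Carnot = T_C/ΔT = 295.45/22.20 = 13.31.
Q̇_max = COP_Carnot × Ẇ = 13.31 × 8320 Btu/h = 110700 Btu/h.

110700 Btu/h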